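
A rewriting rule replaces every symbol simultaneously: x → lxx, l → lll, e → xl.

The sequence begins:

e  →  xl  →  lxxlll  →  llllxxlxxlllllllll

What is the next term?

Applying the rule to each of the 18 symbols of llllxxlxxlllllllll gives the pieces lll lll lll lll lxx lxx lll lxx lxx lll lll lll lll lll lll lll lll lll, which concatenate to the answer.

lllllllllllllxxlxxllllxxlxxlllllllllllllllllllllllllll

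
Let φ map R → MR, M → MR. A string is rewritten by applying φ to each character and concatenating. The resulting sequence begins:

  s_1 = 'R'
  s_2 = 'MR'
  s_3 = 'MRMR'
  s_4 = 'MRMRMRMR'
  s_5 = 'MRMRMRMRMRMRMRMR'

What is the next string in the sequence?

φ(MRMRMRMRMRMRMRMR) expands symbol-by-symbol to MR MR MR MR MR MR MR MR MR MR MR MR MR MR MR MR; joining the 16 pieces gives the next term.

MRMRMRMRMRMRMRMRMRMRMRMRMRMRMRMR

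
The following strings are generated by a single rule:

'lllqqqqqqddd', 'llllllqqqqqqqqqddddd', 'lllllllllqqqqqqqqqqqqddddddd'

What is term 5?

lllllllllllllllqqqqqqqqqqqqqqqqqqddddddddddd

Term n consists of 3n l's, followed by 3n+3 q's, followed by 2n+1 d's (n = 1, 2, …).
At n = 5 the blocks have lengths 15, 18, 11.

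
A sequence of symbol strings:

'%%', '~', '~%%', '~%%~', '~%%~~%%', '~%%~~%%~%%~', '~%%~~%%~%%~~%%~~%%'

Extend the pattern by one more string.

~%%~~%%~%%~~%%~~%%~%%~~%%~%%~

Each term (from the third on) is the previous term followed by the one before it: term 3 = ~·%% = ~%%.
The next term joins ~%%~~%%~%%~~%%~~%% and ~%%~~%%~%%~.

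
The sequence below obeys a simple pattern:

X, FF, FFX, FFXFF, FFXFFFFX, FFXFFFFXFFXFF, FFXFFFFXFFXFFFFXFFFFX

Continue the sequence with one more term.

Each term (from the third on) is the previous term followed by the one before it: term 3 = FF·X = FFX.
So term 8 is FFXFFFFXFFXFFFFXFFFFX·FFXFFFFXFFXFF.

FFXFFFFXFFXFFFFXFFFFXFFXFFFFXFFXFF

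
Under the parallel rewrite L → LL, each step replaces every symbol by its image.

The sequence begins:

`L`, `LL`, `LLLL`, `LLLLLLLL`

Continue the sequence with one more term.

Apply φ to LLLLLLLL symbol by symbol: L→LL, L→LL, L→LL, L→LL, L→LL, L→LL, L→LL, L→LL; joined: LL LL LL LL LL LL LL LL.

LLLLLLLLLLLLLLLL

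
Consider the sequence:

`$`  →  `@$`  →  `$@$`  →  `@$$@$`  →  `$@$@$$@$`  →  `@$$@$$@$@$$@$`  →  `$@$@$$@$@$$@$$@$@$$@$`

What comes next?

@$$@$$@$@$$@$$@$@$$@$@$$@$$@$@$$@$

Each term (from the third on) is the two preceding terms concatenated in order: term 3 = $·@$ = $@$.
The next term joins @$$@$$@$@$$@$ and $@$@$$@$@$$@$$@$@$$@$.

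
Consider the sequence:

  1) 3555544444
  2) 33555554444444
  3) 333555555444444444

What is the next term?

Each string has the form 3^{n-1} 5^{n+2} 4^{2n+1}, where the shown terms are n = 2, 3, 4.
Setting n = 5 gives 4, 7, 11 characters in each block.

3333555555544444444444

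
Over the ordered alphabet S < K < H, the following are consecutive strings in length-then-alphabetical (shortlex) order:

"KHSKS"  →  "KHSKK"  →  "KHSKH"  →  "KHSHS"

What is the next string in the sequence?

KHSHK

Treat KHSHS as a base-3 numeral over the given alphabet and add one, carrying through any trailing H's.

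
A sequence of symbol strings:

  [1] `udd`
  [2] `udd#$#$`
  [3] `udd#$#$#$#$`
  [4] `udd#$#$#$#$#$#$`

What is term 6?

udd#$#$#$#$#$#$#$#$#$#$

Each term is the previous one with #$#$ appended.
From udd#$#$#$#$#$#$, 2 further steps: udd#$#$#$#$#$#$ → udd#$#$#$#$#$#$#$#$ → (answer).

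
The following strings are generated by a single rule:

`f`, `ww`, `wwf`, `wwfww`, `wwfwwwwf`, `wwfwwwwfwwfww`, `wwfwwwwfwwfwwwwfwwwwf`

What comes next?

wwfwwwwfwwfwwwwfwwwwfwwfwwwwfwwfww

From term 3 onward, concatenate the last term with the second-to-last: ww·f = wwf, wwf·ww = wwfww, …
The next term joins wwfwwwwfwwfwwwwfwwwwf and wwfwwwwfwwfww.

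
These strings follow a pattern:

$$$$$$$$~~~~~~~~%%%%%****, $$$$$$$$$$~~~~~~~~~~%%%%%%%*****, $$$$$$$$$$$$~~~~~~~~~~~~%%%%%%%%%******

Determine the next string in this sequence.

$$$$$$$$$$$$$$~~~~~~~~~~~~~~%%%%%%%%%%%*******

Each string has the form $^{2n+2} ~^{2n+2} %^{2n-1} *^{n+1}, where the shown terms are n = 3, 4, 5.
At n = 6 the blocks have lengths 14, 14, 11, 7.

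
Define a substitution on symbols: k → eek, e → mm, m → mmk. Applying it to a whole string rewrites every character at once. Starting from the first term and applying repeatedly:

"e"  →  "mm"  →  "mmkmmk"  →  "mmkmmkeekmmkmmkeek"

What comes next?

mmkmmkeekmmkmmkeekmmmmeekmmkmmkeekmmkmmkeekmmmmeek

Replace each of the 18 characters of mmkmmkeekmmkmmkeek in place — mmk mmk eek mmk mmk eek mm mm eek mmk mmk eek mmk mmk eek mm mm eek — and concatenate.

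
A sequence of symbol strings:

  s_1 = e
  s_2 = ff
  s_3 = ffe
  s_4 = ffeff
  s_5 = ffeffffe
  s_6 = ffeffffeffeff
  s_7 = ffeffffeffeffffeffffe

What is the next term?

ffeffffeffeffffeffffeffeffffeffeff

Each term (from the third on) is the previous term followed by the one before it: term 3 = ff·e = ffe.
So term 8 is ffeffffeffeffffeffffe·ffeffffeffeff.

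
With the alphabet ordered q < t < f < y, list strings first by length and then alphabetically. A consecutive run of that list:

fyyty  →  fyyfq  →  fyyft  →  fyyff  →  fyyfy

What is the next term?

fyyyq

Treat fyyfy as a base-4 numeral over the given alphabet and add one, carrying through any trailing y's.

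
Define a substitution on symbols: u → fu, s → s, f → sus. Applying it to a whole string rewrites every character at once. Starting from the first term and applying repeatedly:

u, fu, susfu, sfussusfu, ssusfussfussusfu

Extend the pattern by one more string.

φ(ssusfussfussusfu) expands symbol-by-symbol to s s fu s sus fu s s sus fu s s fu s sus fu; joining the 16 pieces gives the next term.

ssfussusfusssusfussfussusfu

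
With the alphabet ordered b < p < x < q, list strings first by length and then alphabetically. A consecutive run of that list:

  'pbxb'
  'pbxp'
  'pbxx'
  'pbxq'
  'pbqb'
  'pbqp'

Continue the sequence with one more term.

Find the rightmost character of pbqp below q, bump it to the next letter, and reset everything to its right to b.

pbqx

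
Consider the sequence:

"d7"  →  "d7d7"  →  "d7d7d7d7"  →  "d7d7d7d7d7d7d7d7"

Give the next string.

s(k+1) = s(k)·s(k) — each term doubles the last.
Doubling d7d7d7d7d7d7d7d7:

d7d7d7d7d7d7d7d7d7d7d7d7d7d7d7d7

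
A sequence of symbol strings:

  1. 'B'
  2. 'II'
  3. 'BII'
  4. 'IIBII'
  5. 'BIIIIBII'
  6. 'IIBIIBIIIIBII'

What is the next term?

BIIIIBIIIIBIIBIIIIBII

This is a Fibonacci-style word recurrence s(k) = s(k−2)·s(k−1): e.g. B·II = BII.
The next term joins BIIIIBII and IIBIIBIIIIBII.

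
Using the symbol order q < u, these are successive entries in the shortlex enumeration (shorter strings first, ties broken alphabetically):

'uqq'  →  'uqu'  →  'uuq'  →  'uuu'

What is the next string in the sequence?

After uuu the length-3 strings are exhausted; the first length-4 string is 4 copies of q.

qqqq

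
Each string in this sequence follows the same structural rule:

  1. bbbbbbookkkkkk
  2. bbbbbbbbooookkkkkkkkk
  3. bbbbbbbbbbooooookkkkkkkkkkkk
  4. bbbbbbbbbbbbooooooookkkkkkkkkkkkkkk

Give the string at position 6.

bbbbbbbbbbbbbbbbooooooooooookkkkkkkkkkkkkkkkkkkkk

Reading off run lengths: b runs 6, 8, 10, 12; o runs 2, 4, 6, 8; k runs 6, 9, 12, 15 — each is linear in n, where the shown terms are n = 2, 3, 4, 5.
At n = 7 the blocks have lengths 16, 12, 21.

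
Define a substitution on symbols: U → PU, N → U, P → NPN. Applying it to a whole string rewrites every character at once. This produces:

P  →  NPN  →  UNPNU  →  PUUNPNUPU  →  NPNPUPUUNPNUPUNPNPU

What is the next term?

Rewriting the 19 symbols of NPNPUPUUNPNUPUNPNPU one by one yields U NPN U NPN PU NPN PU PU U NPN U PU NPN PU U NPN U NPN PU; concatenated:

UNPNUNPNPUNPNPUPUUNPNUPUNPNPUUNPNUNPNPU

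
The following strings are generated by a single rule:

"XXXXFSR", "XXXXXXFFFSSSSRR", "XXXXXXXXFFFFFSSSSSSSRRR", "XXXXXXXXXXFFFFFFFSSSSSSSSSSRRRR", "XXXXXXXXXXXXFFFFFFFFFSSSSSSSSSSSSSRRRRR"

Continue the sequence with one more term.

The n-th term is 2n+2 X's then 2n-1 F's then 3n-2 S's then n R's (n = 1, 2, …).
Setting n = 6 gives 14, 11, 16, 6 characters in each block.

XXXXXXXXXXXXXXFFFFFFFFFFFSSSSSSSSSSSSSSSSRRRRRR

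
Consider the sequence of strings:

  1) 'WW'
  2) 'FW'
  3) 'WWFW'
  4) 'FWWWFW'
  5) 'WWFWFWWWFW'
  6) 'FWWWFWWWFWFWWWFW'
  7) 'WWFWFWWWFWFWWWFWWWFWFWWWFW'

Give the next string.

FWWWFWWWFWFWWWFWWWFWFWWWFWFWWWFWWWFWFWWWFW

From term 3 onward, concatenate the second-to-last term with the last: WW·FW = WWFW, FW·WWFW = FWWWFW, …
So term 8 is FWWWFWWWFWFWWWFW·WWFWFWWWFWFWWWFWWWFWFWWWFW.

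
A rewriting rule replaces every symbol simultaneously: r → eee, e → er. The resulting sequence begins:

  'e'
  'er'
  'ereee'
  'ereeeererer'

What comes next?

Apply φ to ereeeererer symbol by symbol: e→er, r→eee, e→er, e→er, e→er, e→er, r→eee, e→er, r→eee, e→er, r→eee; joined: er eee er er er er eee er eee er eee.

ereeeerererereeeereeeereee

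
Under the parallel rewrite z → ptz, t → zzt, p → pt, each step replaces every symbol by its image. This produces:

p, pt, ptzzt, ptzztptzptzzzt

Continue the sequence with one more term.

ptzztptzptzzztptzztptzptzztptzptzptzzzt

Replace each of the 14 characters of ptzztptzptzzzt in place — pt zzt ptz ptz zzt pt zzt ptz pt zzt ptz ptz ptz zzt — and concatenate.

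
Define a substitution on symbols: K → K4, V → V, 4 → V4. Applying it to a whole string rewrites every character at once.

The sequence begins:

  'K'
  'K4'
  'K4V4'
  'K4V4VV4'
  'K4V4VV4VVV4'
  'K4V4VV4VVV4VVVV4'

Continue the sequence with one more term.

Applying the rule to each of the 16 symbols of K4V4VV4VVV4VVVV4 gives the pieces K4 V4 V V4 V V V4 V V V V4 V V V V V4, which concatenate to the answer.

K4V4VV4VVV4VVVV4VVVVV4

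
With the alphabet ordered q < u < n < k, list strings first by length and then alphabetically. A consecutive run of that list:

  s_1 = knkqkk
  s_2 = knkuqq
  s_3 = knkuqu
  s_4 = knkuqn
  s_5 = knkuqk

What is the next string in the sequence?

knkuuq

Treat knkuqk as a base-4 numeral over the given alphabet and add one, carrying through any trailing k's.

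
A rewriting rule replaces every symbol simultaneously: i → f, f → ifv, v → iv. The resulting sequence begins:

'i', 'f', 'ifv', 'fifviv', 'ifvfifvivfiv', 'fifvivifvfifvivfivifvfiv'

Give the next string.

Applying the rule to each of the 24 symbols of fifvivifvfifvivfivifvfiv gives the pieces ifv f ifv iv f iv f ifv iv ifv f ifv iv f iv ifv f iv f ifv iv ifv f iv, which concatenate to the answer.

ifvfifvivfivfifvivifvfifvivfivifvfivfifvivifvfiv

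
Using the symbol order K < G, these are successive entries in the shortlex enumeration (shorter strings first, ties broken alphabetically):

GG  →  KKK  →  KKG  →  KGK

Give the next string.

Treat KGK as a base-2 numeral over the given alphabet and add one, carrying through any trailing G's.

KGG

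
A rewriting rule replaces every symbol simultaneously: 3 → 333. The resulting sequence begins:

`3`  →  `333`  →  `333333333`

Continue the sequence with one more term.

333333333333333333333333333

Expanding 333333333: 3→333, 3→333, 3→333, 3→333, 3→333, 3→333, 3→333, 3→333, 3→333. Concatenated: 333 333 333 333 333 333 333 333 333.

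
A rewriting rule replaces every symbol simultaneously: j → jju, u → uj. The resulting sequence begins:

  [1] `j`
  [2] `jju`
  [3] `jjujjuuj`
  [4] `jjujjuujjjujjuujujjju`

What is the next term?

Replace each of the 21 characters of jjujjuujjjujjuujujjju in place — jju jju uj jju jju uj uj jju jju jju uj jju jju uj uj jju uj jju jju jju uj — and concatenate.

jjujjuujjjujjuujujjjujjujjuujjjujjuujujjjuujjjujjujjuuj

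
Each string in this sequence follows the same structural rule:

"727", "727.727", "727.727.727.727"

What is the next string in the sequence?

727.727.727.727.727.727.727.727

Each string is two copies of the previous one joined by '.'.
So the next term is two copies of 727.727.727.727 with '.' between the halves.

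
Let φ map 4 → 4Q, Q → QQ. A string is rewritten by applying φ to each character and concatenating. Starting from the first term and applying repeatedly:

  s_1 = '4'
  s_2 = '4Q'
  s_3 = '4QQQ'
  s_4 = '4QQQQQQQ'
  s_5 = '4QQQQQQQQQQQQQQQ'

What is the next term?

Rewriting the 16 symbols of 4QQQQQQQQQQQQQQQ one by one yields 4Q QQ QQ QQ QQ QQ QQ QQ QQ QQ QQ QQ QQ QQ QQ QQ; concatenated:

4QQQQQQQQQQQQQQQQQQQQQQQQQQQQQQQ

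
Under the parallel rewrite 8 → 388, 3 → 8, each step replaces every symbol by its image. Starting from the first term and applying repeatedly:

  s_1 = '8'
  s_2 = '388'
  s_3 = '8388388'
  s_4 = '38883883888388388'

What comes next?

83883883888388388838838838883883888388388

φ(38883883888388388) expands symbol-by-symbol to 8 388 388 388 8 388 388 8 388 388 388 8 388 388 8 388 388; joining the 17 pieces gives the next term.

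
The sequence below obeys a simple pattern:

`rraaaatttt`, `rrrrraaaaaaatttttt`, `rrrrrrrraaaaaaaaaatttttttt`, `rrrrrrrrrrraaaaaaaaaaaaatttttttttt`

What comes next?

rrrrrrrrrrrrrraaaaaaaaaaaaaaaatttttttttttt

Reading off run lengths: r runs 2, 5, 8, 11; a runs 4, 7, 10, 13; t runs 4, 6, 8, 10 — each is linear in n (n = 1, 2, …).
At n = 5 the blocks have lengths 14, 16, 12.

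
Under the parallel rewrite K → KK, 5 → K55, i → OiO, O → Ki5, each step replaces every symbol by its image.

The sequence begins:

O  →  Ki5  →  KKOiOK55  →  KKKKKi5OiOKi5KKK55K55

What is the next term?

Rewriting the 21 symbols of KKKKKi5OiOKi5KKK55K55 one by one yields KK KK KK KK KK OiO K55 Ki5 OiO Ki5 KK OiO K55 KK KK KK K55 K55 KK K55 K55; concatenated:

KKKKKKKKKKOiOK55Ki5OiOKi5KKOiOK55KKKKKKK55K55KKK55K55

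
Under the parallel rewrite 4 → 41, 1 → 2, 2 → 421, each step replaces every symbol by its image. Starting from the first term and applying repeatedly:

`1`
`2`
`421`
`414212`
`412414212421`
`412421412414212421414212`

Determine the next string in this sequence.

Replace each of the 24 characters of 412421412414212421414212 in place — 41 2 421 41 421 2 41 2 421 41 2 41 421 2 421 41 421 2 41 2 41 421 2 421 — and concatenate.

412421414212412421412414212421414212412414212421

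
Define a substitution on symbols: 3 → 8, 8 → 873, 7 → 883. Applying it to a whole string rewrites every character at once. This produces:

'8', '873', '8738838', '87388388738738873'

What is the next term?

Rewriting the 17 symbols of 87388388738738873 one by one yields 873 883 8 873 873 8 873 873 883 8 873 883 8 873 873 883 8; concatenated:

87388388738738873873883887388388738738838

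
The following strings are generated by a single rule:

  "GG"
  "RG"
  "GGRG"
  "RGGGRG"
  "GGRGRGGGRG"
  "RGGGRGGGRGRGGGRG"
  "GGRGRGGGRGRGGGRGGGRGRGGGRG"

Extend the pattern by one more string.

This is a Fibonacci-style word recurrence s(k) = s(k−2)·s(k−1): e.g. GG·RG = GGRG.
Continuing: RGGGRGGGRGRGGGRG · GGRGRGGGRGRGGGRGGGRGRGGGRG gives term 8.

RGGGRGGGRGRGGGRGGGRGRGGGRGRGGGRGGGRGRGGGRG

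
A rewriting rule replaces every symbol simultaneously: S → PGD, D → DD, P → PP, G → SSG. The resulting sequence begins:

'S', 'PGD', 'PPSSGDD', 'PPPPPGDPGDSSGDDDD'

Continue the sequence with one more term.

Applying the rule to each of the 17 symbols of PPPPPGDPGDSSGDDDD gives the pieces PP PP PP PP PP SSG DD PP SSG DD PGD PGD SSG DD DD DD DD, which concatenate to the answer.

PPPPPPPPPPSSGDDPPSSGDDPGDPGDSSGDDDDDDDD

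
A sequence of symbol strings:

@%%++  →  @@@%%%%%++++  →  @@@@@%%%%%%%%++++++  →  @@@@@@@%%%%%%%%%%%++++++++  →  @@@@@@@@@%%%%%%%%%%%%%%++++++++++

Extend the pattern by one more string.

Each string has the form @^{2n-1} %^{3n-1} +^{2n} (n = 1, 2, …).
At n = 6 the blocks have lengths 11, 17, 12.

@@@@@@@@@@@%%%%%%%%%%%%%%%%%++++++++++++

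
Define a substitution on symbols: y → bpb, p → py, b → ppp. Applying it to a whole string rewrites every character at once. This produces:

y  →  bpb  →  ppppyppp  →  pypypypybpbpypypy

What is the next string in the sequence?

pybpbpybpbpybpbpybpbppppyppppybpbpybpbpybpb

Applying the rule to each of the 17 symbols of pypypypybpbpypypy gives the pieces py bpb py bpb py bpb py bpb ppp py ppp py bpb py bpb py bpb, which concatenate to the answer.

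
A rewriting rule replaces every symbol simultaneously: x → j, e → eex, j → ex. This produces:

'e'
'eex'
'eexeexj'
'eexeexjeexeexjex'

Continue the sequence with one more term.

Rewriting the 16 symbols of eexeexjeexeexjex one by one yields eex eex j eex eex j ex eex eex j eex eex j ex eex j; concatenated:

eexeexjeexeexjexeexeexjeexeexjexeexj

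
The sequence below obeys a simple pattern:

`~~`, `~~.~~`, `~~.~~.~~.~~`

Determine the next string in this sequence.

s(k+1) = s(k)·.·s(k) — each term doubles the last with '.' between the halves.
Doubling ~~.~~.~~.~~ with '.' between the halves:

~~.~~.~~.~~.~~.~~.~~.~~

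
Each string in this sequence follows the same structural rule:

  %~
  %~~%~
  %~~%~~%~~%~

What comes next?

%~~%~~%~~%~~%~~%~~%~~%~

Every step duplicates the string with '~' between the halves.
One more doubling of %~~%~~%~~%~ gives the answer.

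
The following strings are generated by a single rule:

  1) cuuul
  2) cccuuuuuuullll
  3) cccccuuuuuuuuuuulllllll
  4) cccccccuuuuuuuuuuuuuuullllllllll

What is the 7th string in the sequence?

cccccccccccccuuuuuuuuuuuuuuuuuuuuuuuuuuulllllllllllllllllll

Each string has the form c^{2n-1} u^{4n-1} l^{3n-2} (n = 1, 2, …).
Setting n = 7 gives 13, 27, 19 characters in each block.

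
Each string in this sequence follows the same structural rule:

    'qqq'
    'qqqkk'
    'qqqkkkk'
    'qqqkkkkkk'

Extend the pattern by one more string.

Every step adds kk to the end: s(k+1) = s(k)·kk.
Applying this once more to qqqkkkkkk:

qqqkkkkkkkk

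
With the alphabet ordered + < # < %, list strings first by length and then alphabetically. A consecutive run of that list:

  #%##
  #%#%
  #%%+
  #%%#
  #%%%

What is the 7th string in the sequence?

%++#

Continuing the enumeration 2 steps past #%%%: #%%% → %+++ → (answer).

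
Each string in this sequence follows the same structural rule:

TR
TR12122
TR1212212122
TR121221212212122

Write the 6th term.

TR1212212122121221212212122

Every step adds 12122 to the end: s(k+1) = s(k)·12122.
From TR121221212212122, 2 further steps: TR121221212212122 → TR12122121221212212122 → (answer).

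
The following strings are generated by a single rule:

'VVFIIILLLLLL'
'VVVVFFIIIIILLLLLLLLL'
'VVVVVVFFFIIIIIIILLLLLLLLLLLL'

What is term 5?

VVVVVVVVVVFFFFFIIIIIIIIIIILLLLLLLLLLLLLLLLLL

Reading off run lengths: V runs 2, 4, 6; F runs 1, 2, 3; I runs 3, 5, 7; L runs 6, 9, 12 — each is linear in n (n = 1, 2, …).
For term 5, n = 5, so the run lengths are 10, 5, 11, 18.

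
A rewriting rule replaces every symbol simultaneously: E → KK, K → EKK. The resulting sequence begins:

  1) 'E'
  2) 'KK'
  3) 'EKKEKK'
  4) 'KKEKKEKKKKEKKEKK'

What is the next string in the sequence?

Rewriting the 16 symbols of KKEKKEKKKKEKKEKK one by one yields EKK EKK KK EKK EKK KK EKK EKK EKK EKK KK EKK EKK KK EKK EKK; concatenated:

EKKEKKKKEKKEKKKKEKKEKKEKKEKKKKEKKEKKKKEKKEKK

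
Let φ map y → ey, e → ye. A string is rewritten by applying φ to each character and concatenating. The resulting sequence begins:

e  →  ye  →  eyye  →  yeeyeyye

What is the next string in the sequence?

Rewriting each symbol of yeeyeyye: y→ey, e→ye, e→ye, y→ey, e→ye, y→ey, y→ey, e→ye, which concatenates to ey ye ye ey ye ey ey ye.

eyyeyeeyyeeyeyye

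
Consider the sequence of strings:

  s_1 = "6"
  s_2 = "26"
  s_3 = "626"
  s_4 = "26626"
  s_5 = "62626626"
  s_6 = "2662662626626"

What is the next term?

This is a Fibonacci-style word recurrence s(k) = s(k−2)·s(k−1): e.g. 6·26 = 626.
So term 7 is 62626626·2662662626626.

626266262662662626626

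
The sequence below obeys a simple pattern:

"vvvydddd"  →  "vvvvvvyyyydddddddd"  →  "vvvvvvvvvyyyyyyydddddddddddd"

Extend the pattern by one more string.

vvvvvvvvvvvvyyyyyyyyyydddddddddddddddd

Each string has the form v^{3n} y^{3n-2} d^{4n} (n = 1, 2, …).
Setting n = 4 gives 12, 10, 16 characters in each block.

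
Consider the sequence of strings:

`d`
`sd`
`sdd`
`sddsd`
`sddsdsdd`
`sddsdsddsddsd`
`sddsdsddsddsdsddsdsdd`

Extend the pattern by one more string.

sddsdsddsddsdsddsdsddsddsdsddsddsd

Each term (from the third on) is the previous term followed by the one before it: term 3 = sd·d = sdd.
The next term joins sddsdsddsddsdsddsdsdd and sddsdsddsddsd.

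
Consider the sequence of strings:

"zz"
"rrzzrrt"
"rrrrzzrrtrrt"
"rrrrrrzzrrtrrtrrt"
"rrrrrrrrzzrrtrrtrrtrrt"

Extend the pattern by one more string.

s(k+1) = rr·s(k)·rrt, so each term gains rr as a prefix and rrt as a suffix.
Applying this once more to rrrrrrrrzzrrtrrtrrtrrt:

rrrrrrrrrrzzrrtrrtrrtrrtrrt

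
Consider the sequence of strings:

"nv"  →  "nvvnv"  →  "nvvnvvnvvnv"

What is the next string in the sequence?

nvvnvvnvvnvvnvvnvvnvvnv

Every step duplicates the string with 'v' between the halves.
One more doubling of nvvnvvnvvnv gives the answer.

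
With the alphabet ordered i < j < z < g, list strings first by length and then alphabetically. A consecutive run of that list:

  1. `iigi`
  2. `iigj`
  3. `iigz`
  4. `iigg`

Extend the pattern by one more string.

ijii

Treat iigg as a base-4 numeral over the given alphabet and add one, carrying through any trailing g's.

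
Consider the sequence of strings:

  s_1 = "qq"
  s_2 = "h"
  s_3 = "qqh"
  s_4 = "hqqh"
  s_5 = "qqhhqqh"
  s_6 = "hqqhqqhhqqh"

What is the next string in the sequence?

qqhhqqhhqqhqqhhqqh

This is a Fibonacci-style word recurrence s(k) = s(k−2)·s(k−1): e.g. qq·h = qqh.
Continuing: qqhhqqh · hqqhqqhhqqh gives term 7.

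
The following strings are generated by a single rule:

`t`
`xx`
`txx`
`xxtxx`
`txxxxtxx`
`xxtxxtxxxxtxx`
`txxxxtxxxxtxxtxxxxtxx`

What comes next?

xxtxxtxxxxtxxtxxxxtxxxxtxxtxxxxtxx

From term 3 onward, concatenate the second-to-last term with the last: t·xx = txx, xx·txx = xxtxx, …
Continuing: xxtxxtxxxxtxx · txxxxtxxxxtxxtxxxxtxx gives term 8.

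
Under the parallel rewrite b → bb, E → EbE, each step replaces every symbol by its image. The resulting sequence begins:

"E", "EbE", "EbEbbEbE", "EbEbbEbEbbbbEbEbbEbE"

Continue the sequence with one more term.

Rewriting the 20 symbols of EbEbbEbEbbbbEbEbbEbE one by one yields EbE bb EbE bb bb EbE bb EbE bb bb bb bb EbE bb EbE bb bb EbE bb EbE; concatenated:

EbEbbEbEbbbbEbEbbEbEbbbbbbbbEbEbbEbEbbbbEbEbbEbE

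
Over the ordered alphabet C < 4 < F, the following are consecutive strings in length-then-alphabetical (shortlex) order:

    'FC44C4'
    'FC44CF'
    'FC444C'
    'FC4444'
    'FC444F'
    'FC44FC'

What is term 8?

FC44FF

Stepping forward 2 times from FC44FC: FC44FC → FC44F4, then the target.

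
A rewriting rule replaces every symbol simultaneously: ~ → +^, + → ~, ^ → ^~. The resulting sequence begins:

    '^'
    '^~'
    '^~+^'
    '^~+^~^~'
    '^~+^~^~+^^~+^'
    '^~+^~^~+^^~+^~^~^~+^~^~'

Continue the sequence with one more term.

^~+^~^~+^^~+^~^~^~+^~^~+^^~+^^~+^~^~+^^~+^

Applying the rule to each of the 23 symbols of ^~+^~^~+^^~+^~^~^~+^~^~ gives the pieces ^~ +^ ~ ^~ +^ ^~ +^ ~ ^~ ^~ +^ ~ ^~ +^ ^~ +^ ^~ +^ ~ ^~ +^ ^~ +^, which concatenate to the answer.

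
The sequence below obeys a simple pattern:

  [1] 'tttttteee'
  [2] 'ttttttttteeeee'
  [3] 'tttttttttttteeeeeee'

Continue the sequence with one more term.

Reading off run lengths: t runs 6, 9, 12; e runs 3, 5, 7 — each is linear in n, where the shown terms are n = 2, 3, 4.
Setting n = 5 gives 15, 9 characters in each block.

ttttttttttttttteeeeeeeee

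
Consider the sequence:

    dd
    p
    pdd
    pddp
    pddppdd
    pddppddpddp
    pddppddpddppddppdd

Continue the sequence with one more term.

pddppddpddppddppddpddppddpddp

This is a Fibonacci-style word recurrence s(k) = s(k−1)·s(k−2): e.g. p·dd = pdd.
So term 8 is pddppddpddppddppdd·pddppddpddp.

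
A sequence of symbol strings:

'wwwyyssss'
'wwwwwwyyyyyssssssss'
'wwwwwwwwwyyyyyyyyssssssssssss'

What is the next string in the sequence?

Each string has the form w^{3n} y^{3n-1} s^{4n} (n = 1, 2, …).
For the next term, n = 4, so the run lengths are 12, 11, 16.

wwwwwwwwwwwwyyyyyyyyyyyssssssssssssssss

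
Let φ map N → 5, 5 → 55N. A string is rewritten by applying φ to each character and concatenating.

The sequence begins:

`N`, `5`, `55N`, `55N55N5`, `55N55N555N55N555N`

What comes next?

55N55N555N55N555N55N55N555N55N555N55N55N5

φ(55N55N555N55N555N) expands symbol-by-symbol to 55N 55N 5 55N 55N 5 55N 55N 55N 5 55N 55N 5 55N 55N 55N 5; joining the 17 pieces gives the next term.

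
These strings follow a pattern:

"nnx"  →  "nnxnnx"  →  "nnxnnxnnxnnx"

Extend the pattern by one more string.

nnxnnxnnxnnxnnxnnxnnxnnx

s(k+1) = s(k)·s(k) — each term doubles the last.
So the next term is two copies of nnxnnxnnxnnx.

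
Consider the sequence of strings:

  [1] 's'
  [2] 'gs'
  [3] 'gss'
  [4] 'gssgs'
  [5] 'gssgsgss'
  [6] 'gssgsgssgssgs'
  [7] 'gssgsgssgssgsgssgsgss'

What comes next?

This is a Fibonacci-style word recurrence s(k) = s(k−1)·s(k−2): e.g. gs·s = gss.
Continuing: gssgsgssgssgsgssgsgss · gssgsgssgssgs gives term 8.

gssgsgssgssgsgssgsgssgssgsgssgssgs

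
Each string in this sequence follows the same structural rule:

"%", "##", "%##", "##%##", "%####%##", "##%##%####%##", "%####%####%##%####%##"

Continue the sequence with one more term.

This is a Fibonacci-style word recurrence s(k) = s(k−2)·s(k−1): e.g. %·## = %##.
Continuing: ##%##%####%## · %####%####%##%####%## gives term 8.

##%##%####%##%####%####%##%####%##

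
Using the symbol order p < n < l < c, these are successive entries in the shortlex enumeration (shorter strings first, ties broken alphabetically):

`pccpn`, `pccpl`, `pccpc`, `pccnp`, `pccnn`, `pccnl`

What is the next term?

pccnc

Find the rightmost character of pccnl below c, bump it to the next letter, and reset everything to its right to p.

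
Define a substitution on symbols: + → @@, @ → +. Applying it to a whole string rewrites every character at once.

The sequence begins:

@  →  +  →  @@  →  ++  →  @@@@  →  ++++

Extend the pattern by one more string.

Rewriting each symbol of ++++: +→@@, +→@@, +→@@, +→@@, which concatenates to @@ @@ @@ @@.

@@@@@@@@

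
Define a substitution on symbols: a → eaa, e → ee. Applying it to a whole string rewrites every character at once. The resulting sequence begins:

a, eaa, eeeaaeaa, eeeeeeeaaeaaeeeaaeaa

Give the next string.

Rewriting the 20 symbols of eeeeeeeaaeaaeeeaaeaa one by one yields ee ee ee ee ee ee ee eaa eaa ee eaa eaa ee ee ee eaa eaa ee eaa eaa; concatenated:

eeeeeeeeeeeeeeeaaeaaeeeaaeaaeeeeeeeaaeaaeeeaaeaa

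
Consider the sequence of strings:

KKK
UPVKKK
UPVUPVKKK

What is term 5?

The strings grow by a fixed prefix UPV each time.
From UPVUPVKKK, 2 further steps: UPVUPVKKK → UPVUPVUPVKKK → (answer).

UPVUPVUPVUPVKKK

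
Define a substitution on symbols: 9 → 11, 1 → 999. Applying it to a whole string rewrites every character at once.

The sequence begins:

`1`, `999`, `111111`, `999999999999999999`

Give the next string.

Applying the rule to each of the 18 symbols of 999999999999999999 gives the pieces 11 11 11 11 11 11 11 11 11 11 11 11 11 11 11 11 11 11, which concatenate to the answer.

111111111111111111111111111111111111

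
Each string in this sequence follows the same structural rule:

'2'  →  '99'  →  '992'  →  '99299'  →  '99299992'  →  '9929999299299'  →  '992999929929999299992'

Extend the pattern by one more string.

9929999299299992999929929999299299

Each term (from the third on) is the previous term followed by the one before it: term 3 = 99·2 = 992.
The next term joins 992999929929999299992 and 9929999299299.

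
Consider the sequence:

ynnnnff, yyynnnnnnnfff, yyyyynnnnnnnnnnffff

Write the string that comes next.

Reading off run lengths: y runs 1, 3, 5; n runs 4, 7, 10; f runs 2, 3, 4 — each is linear in n (n = 1, 2, …).
Setting n = 4 gives 7, 13, 5 characters in each block.

yyyyyyynnnnnnnnnnnnnfffff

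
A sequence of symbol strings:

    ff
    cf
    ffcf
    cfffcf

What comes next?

Each term (from the third on) is the two preceding terms concatenated in order: term 3 = ff·cf = ffcf.
So term 5 is ffcf·cfffcf.

ffcfcfffcf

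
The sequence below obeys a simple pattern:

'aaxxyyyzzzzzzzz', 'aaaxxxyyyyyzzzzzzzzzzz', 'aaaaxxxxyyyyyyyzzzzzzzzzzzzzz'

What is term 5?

Reading off run lengths: a runs 2, 3, 4; x runs 2, 3, 4; y runs 3, 5, 7; z runs 8, 11, 14 — each is linear in n, where the shown terms are n = 2, 3, 4.
For term 5, n = 6, so the run lengths are 6, 6, 11, 20.

aaaaaaxxxxxxyyyyyyyyyyyzzzzzzzzzzzzzzzzzzzz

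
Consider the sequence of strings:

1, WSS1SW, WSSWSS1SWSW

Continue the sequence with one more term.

WSSWSSWSS1SWSWSW

s(k+1) = WSS·s(k)·SW, so each term gains WSS as a prefix and SW as a suffix.
So the next term is WSS·WSSWSS1SWSW·SW.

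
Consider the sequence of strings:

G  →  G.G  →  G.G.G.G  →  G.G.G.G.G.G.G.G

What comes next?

Each string is two copies of the previous one joined by '.'.
So the next term is two copies of G.G.G.G.G.G.G.G with '.' between the halves.

G.G.G.G.G.G.G.G.G.G.G.G.G.G.G.G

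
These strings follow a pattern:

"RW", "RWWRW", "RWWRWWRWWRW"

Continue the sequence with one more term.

RWWRWWRWWRWWRWWRWWRWWRW

Each string is two copies of the previous one joined by 'W'.
One more doubling of RWWRWWRWWRW gives the answer.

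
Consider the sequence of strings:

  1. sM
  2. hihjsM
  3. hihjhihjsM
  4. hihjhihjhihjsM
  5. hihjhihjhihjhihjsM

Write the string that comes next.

hihjhihjhihjhihjhihjsM

The strings grow by a fixed prefix hihj each time.
So the next term is hihj·hihjhihjhihjhihjsM.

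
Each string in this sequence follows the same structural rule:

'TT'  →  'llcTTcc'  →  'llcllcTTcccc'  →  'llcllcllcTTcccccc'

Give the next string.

llcllcllcllcTTcccccccc

Each term wraps the previous one in llc on the left and cc on the right.
One more step from llcllcllcTTcccccc gives the answer.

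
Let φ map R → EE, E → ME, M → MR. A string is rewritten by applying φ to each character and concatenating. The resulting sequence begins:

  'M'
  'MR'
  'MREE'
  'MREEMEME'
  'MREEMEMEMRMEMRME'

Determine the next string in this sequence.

Rewriting the 16 symbols of MREEMEMEMRMEMRME one by one yields MR EE ME ME MR ME MR ME MR EE MR ME MR EE MR ME; concatenated:

MREEMEMEMRMEMRMEMREEMRMEMREEMRME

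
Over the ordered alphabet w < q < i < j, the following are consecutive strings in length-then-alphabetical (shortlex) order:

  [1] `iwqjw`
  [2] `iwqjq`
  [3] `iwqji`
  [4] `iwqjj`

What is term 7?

iwiwi

Advancing 3 positions from iwqjj through iwqjj → iwiww → iwiwq reaches term 7.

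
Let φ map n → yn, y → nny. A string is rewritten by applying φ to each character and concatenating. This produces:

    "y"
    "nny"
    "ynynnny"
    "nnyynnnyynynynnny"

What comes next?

Rewriting the 17 symbols of nnyynnnyynynynnny one by one yields yn yn nny nny yn yn yn nny nny yn nny yn nny yn yn yn nny; concatenated:

ynynnnynnyynynynnnynnyynnnyynnnyynynynnny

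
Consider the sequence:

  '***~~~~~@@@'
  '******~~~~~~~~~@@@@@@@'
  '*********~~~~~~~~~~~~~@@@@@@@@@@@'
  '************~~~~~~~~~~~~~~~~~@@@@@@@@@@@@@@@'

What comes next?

Reading off run lengths: * runs 3, 6, 9, 12; ~ runs 5, 9, 13, 17; @ runs 3, 7, 11, 15 — each is linear in n (n = 1, 2, …).
For the next term, n = 5, so the run lengths are 15, 21, 19.

***************~~~~~~~~~~~~~~~~~~~~~@@@@@@@@@@@@@@@@@@@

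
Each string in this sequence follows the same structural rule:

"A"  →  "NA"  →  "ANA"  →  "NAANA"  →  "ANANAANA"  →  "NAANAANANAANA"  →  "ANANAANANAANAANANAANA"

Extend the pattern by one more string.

From term 3 onward, concatenate the second-to-last term with the last: A·NA = ANA, NA·ANA = NAANA, …
Continuing: NAANAANANAANA · ANANAANANAANAANANAANA gives term 8.

NAANAANANAANAANANAANANAANAANANAANA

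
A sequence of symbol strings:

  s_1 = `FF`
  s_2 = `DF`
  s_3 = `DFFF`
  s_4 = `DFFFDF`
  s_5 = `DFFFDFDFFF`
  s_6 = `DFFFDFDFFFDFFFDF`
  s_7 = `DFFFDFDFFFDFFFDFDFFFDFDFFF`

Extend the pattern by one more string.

DFFFDFDFFFDFFFDFDFFFDFDFFFDFFFDFDFFFDFFFDF

From term 3 onward, concatenate the last term with the second-to-last: DF·FF = DFFF, DFFF·DF = DFFFDF, …
So term 8 is DFFFDFDFFFDFFFDFDFFFDFDFFF·DFFFDFDFFFDFFFDF.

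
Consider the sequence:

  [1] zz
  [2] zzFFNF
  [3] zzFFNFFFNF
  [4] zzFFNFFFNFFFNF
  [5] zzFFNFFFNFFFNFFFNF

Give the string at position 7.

zzFFNFFFNFFFNFFFNFFFNFFFNF

Each term is the previous one with FFNF appended.
From zzFFNFFFNFFFNFFFNF, 2 further steps: zzFFNFFFNFFFNFFFNF → zzFFNFFFNFFFNFFFNFFFNF → (answer).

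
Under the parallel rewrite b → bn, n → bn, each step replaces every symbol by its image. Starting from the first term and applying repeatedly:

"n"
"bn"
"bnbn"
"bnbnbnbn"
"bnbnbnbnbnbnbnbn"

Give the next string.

bnbnbnbnbnbnbnbnbnbnbnbnbnbnbnbn

Replace each of the 16 characters of bnbnbnbnbnbnbnbn in place — bn bn bn bn bn bn bn bn bn bn bn bn bn bn bn bn — and concatenate.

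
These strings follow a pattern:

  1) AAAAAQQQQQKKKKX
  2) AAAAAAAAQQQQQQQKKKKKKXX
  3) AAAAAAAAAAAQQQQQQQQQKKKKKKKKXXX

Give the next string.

AAAAAAAAAAAAAAQQQQQQQQQQQKKKKKKKKKKXXXX

The n-th term is 3n-1 A's then 2n+1 Q's then 2n K's then n-1 X's, where the shown terms are n = 2, 3, 4.
For the next term, n = 5, so the run lengths are 14, 11, 10, 4.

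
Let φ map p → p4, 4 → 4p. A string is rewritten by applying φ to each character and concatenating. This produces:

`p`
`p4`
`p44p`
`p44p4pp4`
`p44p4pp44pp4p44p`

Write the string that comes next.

p44p4pp44pp4p44p4pp4p44pp44p4pp4

φ(p44p4pp44pp4p44p) expands symbol-by-symbol to p4 4p 4p p4 4p p4 p4 4p 4p p4 p4 4p p4 4p 4p p4; joining the 16 pieces gives the next term.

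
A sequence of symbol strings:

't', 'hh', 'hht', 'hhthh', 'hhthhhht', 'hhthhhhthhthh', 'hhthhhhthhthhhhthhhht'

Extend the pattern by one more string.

hhthhhhthhthhhhthhhhthhthhhhthhthh

This is a Fibonacci-style word recurrence s(k) = s(k−1)·s(k−2): e.g. hh·t = hht.
So term 8 is hhthhhhthhthhhhthhhht·hhthhhhthhthh.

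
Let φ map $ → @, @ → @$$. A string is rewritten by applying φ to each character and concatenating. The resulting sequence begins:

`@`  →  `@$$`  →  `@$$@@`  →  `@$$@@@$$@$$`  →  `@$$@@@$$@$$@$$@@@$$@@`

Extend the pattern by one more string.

φ(@$$@@@$$@$$@$$@@@$$@@) expands symbol-by-symbol to @$$ @ @ @$$ @$$ @$$ @ @ @$$ @ @ @$$ @ @ @$$ @$$ @$$ @ @ @$$ @$$; joining the 21 pieces gives the next term.

@$$@@@$$@$$@$$@@@$$@@@$$@@@$$@$$@$$@@@$$@$$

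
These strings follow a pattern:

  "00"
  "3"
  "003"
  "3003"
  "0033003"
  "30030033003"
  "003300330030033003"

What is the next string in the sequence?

From term 3 onward, concatenate the second-to-last term with the last: 00·3 = 003, 3·003 = 3003, …
So term 8 is 30030033003·003300330030033003.

30030033003003300330030033003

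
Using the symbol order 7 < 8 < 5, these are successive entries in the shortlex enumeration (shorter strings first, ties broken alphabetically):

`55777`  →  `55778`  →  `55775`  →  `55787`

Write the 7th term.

Advancing 3 positions from 55787 through 55787 → 55788 → 55785 reaches term 7.

55757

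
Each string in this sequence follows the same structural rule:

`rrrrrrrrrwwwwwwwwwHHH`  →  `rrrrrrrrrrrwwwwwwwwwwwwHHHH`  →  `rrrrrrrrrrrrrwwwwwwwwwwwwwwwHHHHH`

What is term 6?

rrrrrrrrrrrrrrrrrrrwwwwwwwwwwwwwwwwwwwwwwwwHHHHHHHH

The n-th term is 2n+3 r's then 3n w's then n H's, where the shown terms are n = 3, 4, 5.
Setting n = 8 gives 19, 24, 8 characters in each block.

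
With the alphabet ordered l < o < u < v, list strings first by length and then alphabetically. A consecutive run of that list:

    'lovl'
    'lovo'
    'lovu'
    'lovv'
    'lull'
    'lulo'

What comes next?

lulu

Treat lulo as a base-4 numeral over the given alphabet and add one, carrying through any trailing v's.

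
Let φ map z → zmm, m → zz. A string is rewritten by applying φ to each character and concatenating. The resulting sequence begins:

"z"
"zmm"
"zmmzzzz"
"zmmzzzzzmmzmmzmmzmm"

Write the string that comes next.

Rewriting the 19 symbols of zmmzzzzzmmzmmzmmzmm one by one yields zmm zz zz zmm zmm zmm zmm zmm zz zz zmm zz zz zmm zz zz zmm zz zz; concatenated:

zmmzzzzzmmzmmzmmzmmzmmzzzzzmmzzzzzmmzzzzzmmzzzz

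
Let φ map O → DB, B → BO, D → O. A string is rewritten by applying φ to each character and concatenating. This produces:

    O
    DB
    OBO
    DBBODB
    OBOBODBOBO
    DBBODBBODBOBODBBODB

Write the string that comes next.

Applying the rule to each of the 19 symbols of DBBODBBODBOBODBBODB gives the pieces O BO BO DB O BO BO DB O BO DB BO DB O BO BO DB O BO, which concatenate to the answer.

OBOBODBOBOBODBOBODBBODBOBOBODBOBO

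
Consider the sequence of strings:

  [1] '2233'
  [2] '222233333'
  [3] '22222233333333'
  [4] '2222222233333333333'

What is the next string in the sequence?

222222222233333333333333

Reading off run lengths: 2 runs 2, 4, 6, 8; 3 runs 2, 5, 8, 11 — each is linear in n (n = 1, 2, …).
For the next term, n = 5, so the run lengths are 10, 14.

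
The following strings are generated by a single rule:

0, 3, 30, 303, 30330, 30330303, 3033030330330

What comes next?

Each term (from the third on) is the previous term followed by the one before it: term 3 = 3·0 = 30.
The next term joins 3033030330330 and 30330303.

303303033033030330303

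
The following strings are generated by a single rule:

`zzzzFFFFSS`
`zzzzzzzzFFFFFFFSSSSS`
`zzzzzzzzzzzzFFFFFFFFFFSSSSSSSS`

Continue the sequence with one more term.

zzzzzzzzzzzzzzzzFFFFFFFFFFFFFSSSSSSSSSSS

Each string has the form z^{4n} F^{3n+1} S^{3n-1} (n = 1, 2, …).
At n = 4 the blocks have lengths 16, 13, 11.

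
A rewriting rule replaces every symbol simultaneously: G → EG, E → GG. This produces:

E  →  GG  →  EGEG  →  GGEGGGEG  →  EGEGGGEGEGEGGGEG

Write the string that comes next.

GGEGGGEGEGEGGGEGGGEGGGEGEGEGGGEG

Replace each of the 16 characters of EGEGGGEGEGEGGGEG in place — GG EG GG EG EG EG GG EG GG EG GG EG EG EG GG EG — and concatenate.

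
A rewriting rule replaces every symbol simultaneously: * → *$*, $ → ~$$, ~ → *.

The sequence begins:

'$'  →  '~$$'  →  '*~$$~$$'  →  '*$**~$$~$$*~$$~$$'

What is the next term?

*$*~$$*$**$**~$$~$$*~$$~$$*$**~$$~$$*~$$~$$

φ(*$**~$$~$$*~$$~$$) expands symbol-by-symbol to *$* ~$$ *$* *$* * ~$$ ~$$ * ~$$ ~$$ *$* * ~$$ ~$$ * ~$$ ~$$; joining the 17 pieces gives the next term.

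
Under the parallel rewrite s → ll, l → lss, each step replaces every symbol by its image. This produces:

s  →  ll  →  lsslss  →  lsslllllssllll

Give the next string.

Replace each of the 14 characters of lsslllllssllll in place — lss ll ll lss lss lss lss lss ll ll lss lss lss lss — and concatenate.

lsslllllsslsslsslsslsslllllsslsslsslss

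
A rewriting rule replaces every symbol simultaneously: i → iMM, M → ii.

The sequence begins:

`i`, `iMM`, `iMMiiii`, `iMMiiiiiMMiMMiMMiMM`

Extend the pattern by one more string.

iMMiiiiiMMiMMiMMiMMiMMiiiiiMMiiiiiMMiiiiiMMiiii

Replace each of the 19 characters of iMMiiiiiMMiMMiMMiMM in place — iMM ii ii iMM iMM iMM iMM iMM ii ii iMM ii ii iMM ii ii iMM ii ii — and concatenate.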